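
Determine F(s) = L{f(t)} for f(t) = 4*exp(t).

L{4} = 4/s.
By the first shifting theorem, multiplying by e^(t) replaces s with s - 1.

F(s) = 4/(s - 1)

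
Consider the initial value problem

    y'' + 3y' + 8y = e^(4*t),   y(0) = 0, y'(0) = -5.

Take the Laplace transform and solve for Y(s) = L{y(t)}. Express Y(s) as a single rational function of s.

Take the Laplace transform of both sides.
Using L{y''} = s^2 Y - s·y(0) - y'(0) and L{y'} = sY - y(0), with y(0) = 0, y'(0) = -5, the left side becomes (s^2 + 3*s + 8)Y - (-5).
The right side is L{e^(4*t)} = 1/(s - 4).
So (s^2 + 3*s + 8)Y = 1/(s - 4) + (-5).
Divide through and combine into a single rational function.

Y(s) = (-5*s + 21)/(s^3 - s^2 - 4*s - 32)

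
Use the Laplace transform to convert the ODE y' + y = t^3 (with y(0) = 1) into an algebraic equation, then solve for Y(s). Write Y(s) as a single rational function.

Y(s) = (s^4 + 6)/(s^5 + s^4)

Apply the Laplace transform to the equation.
With L{y'} = sY - y(0) = sY - 1: the LHS transforms to (s + 1)Y - (1).
The right side is L{t^3} = 6/s^4.
So (s + 1)Y = 6/s^4 + (1).
Divide through and combine into a single rational function.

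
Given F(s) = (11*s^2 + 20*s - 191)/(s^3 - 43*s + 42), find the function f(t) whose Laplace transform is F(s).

f(t) = 5*exp(6*t) + 4*exp(t) + 2*exp(-7*t)

Factor the denominator: s^3 - 43*s + 42 = (s - 6)*(s - 1)*(s + 7).
Partial fraction decomposition gives [2/(s + 7)] + [4/(s - 1)] + [5/(s - 6)].
Invert each term: 2/(s + 7) ↔ 2e^(-7t); 4/(s - 1) ↔ 4e^(t); 5/(s - 6) ↔ 5e^(6t).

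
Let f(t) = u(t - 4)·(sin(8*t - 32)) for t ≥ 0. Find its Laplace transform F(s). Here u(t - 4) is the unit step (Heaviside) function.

By the second shifting theorem, L{u(t - c)·g(t - c)} = e^(-cs)·G(s) with c = 4 and G(s) = L{g(t)}.
L{sin(8t)} = 8/(s^2 + 64).

F(s) = 8*exp(-4*s)/(s^2 + 64)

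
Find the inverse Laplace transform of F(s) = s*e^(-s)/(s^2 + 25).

The factor e^(-s) signals a time shift by c = 1 (second shifting theorem).
L{cos(5t)} = s/(s^2 + 25), so L^-1{s/(s^2 + 25)} = cos(5*t).
Hence the inverse is u(t - 1) times that function evaluated at t - 1.

Heaviside(t - 1)*(cos(5*t - 5))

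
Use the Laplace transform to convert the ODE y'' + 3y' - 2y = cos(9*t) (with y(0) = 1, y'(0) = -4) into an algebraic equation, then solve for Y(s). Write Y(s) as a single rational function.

Transform both sides with L{·}.
Using L{y''} = s^2 Y - s·y(0) - y'(0) and L{y'} = sY - y(0), with y(0) = 1, y'(0) = -4, the left side becomes (s^2 + 3*s - 2)Y - (s - 1).
The right side is L{cos(9*t)} = s/(s^2 + 81).
So (s^2 + 3*s - 2)Y = s/(s^2 + 81) + (s - 1).
Solve for Y(s) and write it as one ratio of polynomials.

Y(s) = (s^3 - s^2 + 82*s - 81)/(s^4 + 3*s^3 + 79*s^2 + 243*s - 162)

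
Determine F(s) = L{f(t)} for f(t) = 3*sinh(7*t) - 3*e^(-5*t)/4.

Apply the Laplace transform termwise.
(3)·[L{sinh(7t)} = 7/(s^2 - 49)]; (-3/4)·[L{e^(-5t)} = 1/(s + 5)].

F(s) = 21/(s^2 - 49) - 3/(4*(s + 5))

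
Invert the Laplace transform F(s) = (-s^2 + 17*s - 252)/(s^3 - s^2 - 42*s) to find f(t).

Factor the denominator: s^3 - s^2 - 42*s = s*(s - 7)*(s + 6).
Partial fraction decomposition gives [6/s] + [-5/(s + 6)] + [-2/(s - 7)].
Invert each term: 6/(s - 0) ↔ 6e^(0t); -5/(s + 6) ↔ -5e^(-6t); -2/(s - 7) ↔ -2e^(7t).

f(t) = -2*exp(7*t) + 6 - 5*exp(-6*t)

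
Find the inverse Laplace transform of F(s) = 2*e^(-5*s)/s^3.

Heaviside(t - 5)*((t - 5)^2)

The factor e^(-5s) signals a time shift by c = 5 (second shifting theorem).
L{t^2} = 2!/s^3 = 2/s^3, so L^-1{2/s^3} = t^2.
Hence the inverse is u(t - 5) times that function evaluated at t - 5.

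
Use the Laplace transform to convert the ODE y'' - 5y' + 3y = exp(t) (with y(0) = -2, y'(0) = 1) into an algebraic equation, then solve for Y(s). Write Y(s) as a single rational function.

Laplace-transform each side.
Using L{y''} = s^2 Y - s·y(0) - y'(0) and L{y'} = sY - y(0), with y(0) = -2, y'(0) = 1, the left side becomes (s^2 - 5*s + 3)Y - (-2*s + 11).
The right side is L{exp(t)} = 1/(s - 1).
So (s^2 - 5*s + 3)Y = 1/(s - 1) + (-2*s + 11).
Solve for Y(s) and write it as one ratio of polynomials.

Y(s) = (-2*s^2 + 13*s - 10)/(s^3 - 6*s^2 + 8*s - 3)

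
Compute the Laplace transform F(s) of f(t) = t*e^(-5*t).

F(s) = (s + 5)^(-2)

L{e^(-5t)} = 1/(s + 5).
Then apply L{t·g(t)} = -d/ds[G(s)] with G(s) = 1/(s + 5):
differentiating 1 time and applying the sign gives (s + 5)^(-2).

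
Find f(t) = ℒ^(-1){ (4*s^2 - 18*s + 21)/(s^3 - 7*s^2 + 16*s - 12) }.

f(t) = -t*exp(2*t) + 3*exp(3*t) + exp(2*t)

Factor the denominator: s^3 - 7*s^2 + 16*s - 12 = (s - 3)*(s - 2)^2.
Partial fraction decomposition gives [1/(s - 2)] + [-1/(s - 2)^2] + [3/(s - 3)].
Invert each term: 1/(s - 2) ↔ e^(2t); -1/(s - 2)^2 ↔ -t·e^(2t); 3/(s - 3) ↔ 3e^(3t).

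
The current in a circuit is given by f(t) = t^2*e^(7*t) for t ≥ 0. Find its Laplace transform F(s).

L{e^(7t)} = 1/(s - 7).
Then apply L{t^2·g(t)} = (-1)^2 d^2/ds^2[G(s)] with G(s) = 1/(s - 7):
differentiating 2 times and applying the sign gives 2/(s - 7)^3.

F(s) = 2/(s - 7)^3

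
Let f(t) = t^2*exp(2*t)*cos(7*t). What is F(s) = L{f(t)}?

L{cos(7t)} = s/(s^2 + 49).
Multiplying by e^(2t) shifts s → s - 2, so L{exp(2*t)*cos(7*t)} = (s - 2)/((s - 2)^2 + 49).
Then apply L{t^2·g(t)} = (-1)^2 d^2/ds^2[G(s)] with G(s) = (s - 2)/((s - 2)^2 + 49):
differentiating 2 times and applying the sign gives 2*(s - 2)*(s^2 - 4*s - 143)/(s^2 - 4*s + 53)^3.

F(s) = 2*(s - 2)*(s^2 - 4*s - 143)/(s^2 - 4*s + 53)^3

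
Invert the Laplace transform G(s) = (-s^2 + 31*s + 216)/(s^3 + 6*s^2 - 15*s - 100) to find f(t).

f(t) = -4*t*exp(-5*t) + 4*exp(4*t) - 5*exp(-5*t)

Factor the denominator: s^3 + 6*s^2 - 15*s - 100 = (s - 4)*(s + 5)^2.
Partial fraction decomposition gives [-5/(s + 5)] + [-4/(s + 5)^2] + [4/(s - 4)].
Invert each term: -5/(s + 5) ↔ -5e^(-5t); -4/(s + 5)^2 ↔ -4t·e^(-5t); 4/(s - 4) ↔ 4e^(4t).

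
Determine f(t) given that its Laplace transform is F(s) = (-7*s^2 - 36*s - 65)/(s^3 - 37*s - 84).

f(t) = -6*exp(7*t) + 2*exp(-3*t) - 3*exp(-4*t)

Factor the denominator: s^3 - 37*s - 84 = (s - 7)*(s + 3)*(s + 4).
Partial fraction decomposition gives [-6/(s - 7)] + [2/(s + 3)] + [-3/(s + 4)].
Invert each term: -6/(s - 7) ↔ -6e^(7t); 2/(s + 3) ↔ 2e^(-3t); -3/(s + 4) ↔ -3e^(-4t).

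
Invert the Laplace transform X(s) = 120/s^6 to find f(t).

Since L{t^5} = 5!/s^6 = 120/s^6, the inverse is t^5.

f(t) = t^5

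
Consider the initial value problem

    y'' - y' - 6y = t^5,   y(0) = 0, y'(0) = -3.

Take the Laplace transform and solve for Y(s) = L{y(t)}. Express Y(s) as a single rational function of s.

Transform both sides with L{·}.
With L{y''} = s^2 Y - s·y(0) - y'(0) and L{y'} = sY - y(0), with y(0) = 0, y'(0) = -3: the LHS transforms to (s^2 - s - 6)Y - (-3).
The right side is L{t^5} = 120/s^6.
So (s^2 - s - 6)Y = 120/s^6 + (-3).
Solve for Y(s) and write it as one ratio of polynomials.

Y(s) = (-3*s^6 + 120)/(s^8 - s^7 - 6*s^6)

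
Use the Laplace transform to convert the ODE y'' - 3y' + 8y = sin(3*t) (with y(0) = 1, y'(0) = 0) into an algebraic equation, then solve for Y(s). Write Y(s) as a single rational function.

Apply the Laplace transform to the equation.
Using L{y''} = s^2 Y - s·y(0) - y'(0) and L{y'} = sY - y(0), with y(0) = 1, y'(0) = 0, the left side becomes (s^2 - 3*s + 8)Y - (s - 3).
The right side is L{sin(3*t)} = 3/(s^2 + 9).
So (s^2 - 3*s + 8)Y = 3/(s^2 + 9) + (s - 3).
Isolate Y and clear denominators.

Y(s) = (s^3 - 3*s^2 + 9*s - 24)/(s^4 - 3*s^3 + 17*s^2 - 27*s + 72)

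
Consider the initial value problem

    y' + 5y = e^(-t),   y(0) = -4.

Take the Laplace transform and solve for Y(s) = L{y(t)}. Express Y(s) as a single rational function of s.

Apply the Laplace transform to the equation.
With L{y'} = sY - y(0) = sY - (-4): the LHS transforms to (s + 5)Y - (-4).
The right side is L{e^(-t)} = 1/(s + 1).
So (s + 5)Y = 1/(s + 1) + (-4).
Isolate Y and clear denominators.

Y(s) = (-4*s - 3)/(s^2 + 6*s + 5)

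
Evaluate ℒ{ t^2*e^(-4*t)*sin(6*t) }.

36*(s^2 + 8*s + 4)/(s^2 + 8*s + 52)^3

L{sin(6t)} = 6/(s^2 + 36).
Multiplying by e^(-4t) shifts s → s + 4, so L{e^(-4*t)*sin(6*t)} = 6/((s + 4)^2 + 36).
Then apply L{t^2·g(t)} = (-1)^2 d^2/ds^2[G(s)] with G(s) = 6/((s + 4)^2 + 36):
differentiating 2 times and applying the sign gives 36*(s^2 + 8*s + 4)/(s^2 + 8*s + 52)^3.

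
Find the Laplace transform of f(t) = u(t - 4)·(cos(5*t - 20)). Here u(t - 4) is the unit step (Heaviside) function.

By the second shifting theorem, L{u(t - c)·g(t - c)} = e^(-cs)·G(s) with c = 4 and G(s) = L{g(t)}.
L{cos(5t)} = s/(s^2 + 25).

s*exp(-4*s)/(s^2 + 25)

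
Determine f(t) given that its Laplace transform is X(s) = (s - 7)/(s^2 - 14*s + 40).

f(t) = exp(7*t)*cosh(3*t)

Rewrite the denominator: s^2 - 14*s + 40 = (s - 7)^2 - 9.
The form in (s - 7) signals a first-shifting-theorem factor e^(7t).
Since L{cosh(3t)} = s/(s^2 - 9), the inverse is e^(7*t)*cosh(3*t).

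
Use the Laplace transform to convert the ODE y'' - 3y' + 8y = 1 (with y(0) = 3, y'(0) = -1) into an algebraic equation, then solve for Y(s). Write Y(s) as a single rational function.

Y(s) = (3*s^2 - 10*s + 1)/(s^3 - 3*s^2 + 8*s)

Transform both sides with L{·}.
Using L{y''} = s^2 Y - s·y(0) - y'(0) and L{y'} = sY - y(0), with y(0) = 3, y'(0) = -1, the left side becomes (s^2 - 3*s + 8)Y - (3*s - 10).
The right side is L{1} = 1/s.
So (s^2 - 3*s + 8)Y = 1/s + (3*s - 10).
Divide through and combine into a single rational function.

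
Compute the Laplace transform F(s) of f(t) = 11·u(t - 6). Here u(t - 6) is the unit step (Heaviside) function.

By the second shifting theorem, L{u(t - c)·g(t - c)} = e^(-cs)·G(s) with c = 6 and G(s) = L{g(t)}.
L{11} = 11/s.

F(s) = 11*exp(-6*s)/s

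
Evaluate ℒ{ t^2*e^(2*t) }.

L{e^(2t)} = 1/(s - 2).
Then apply L{t^2·g(t)} = (-1)^2 d^2/ds^2[H(s)] with H(s) = 1/(s - 2):
differentiating 2 times and applying the sign gives 2/(s - 2)^3.

2/(s - 2)^3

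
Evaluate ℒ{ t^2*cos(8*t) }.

2*s*(s^2 - 192)/(s^2 + 64)^3

L{cos(8t)} = s/(s^2 + 64).
Then apply L{t^2·g(t)} = (-1)^2 d^2/ds^2[G(s)] with G(s) = s/(s^2 + 64):
differentiating 2 times and applying the sign gives 2*s*(s^2 - 192)/(s^2 + 64)^3.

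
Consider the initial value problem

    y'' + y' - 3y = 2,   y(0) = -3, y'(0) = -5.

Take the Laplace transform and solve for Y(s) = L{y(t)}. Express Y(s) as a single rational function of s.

Laplace-transform each side.
With L{y''} = s^2 Y - s·y(0) - y'(0) and L{y'} = sY - y(0), with y(0) = -3, y'(0) = -5: the LHS transforms to (s^2 + s - 3)Y - (-3*s - 8).
The right side is L{2} = 2/s.
So (s^2 + s - 3)Y = 2/s + (-3*s - 8).
Solve for Y(s) and write it as one ratio of polynomials.

Y(s) = (-3*s^2 - 8*s + 2)/(s^3 + s^2 - 3*s)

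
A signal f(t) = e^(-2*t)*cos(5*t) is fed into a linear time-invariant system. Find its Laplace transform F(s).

F(s) = (s + 2)/((s + 2)^2 + 25)

L{cos(5t)} = s/(s^2 + 25).
By the first shifting theorem, multiplying by e^(-2t) replaces s with s + 2.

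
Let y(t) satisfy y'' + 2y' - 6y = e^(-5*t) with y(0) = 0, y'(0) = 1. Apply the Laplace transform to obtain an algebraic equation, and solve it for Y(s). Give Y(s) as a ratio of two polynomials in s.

Y(s) = (s + 6)/(s^3 + 7*s^2 + 4*s - 30)

Laplace-transform each side.
With L{y''} = s^2 Y - s·y(0) - y'(0) and L{y'} = sY - y(0), with y(0) = 0, y'(0) = 1: the LHS transforms to (s^2 + 2*s - 6)Y - (1).
The right side is L{e^(-5*t)} = 1/(s + 5).
So (s^2 + 2*s - 6)Y = 1/(s + 5) + (1).
Divide through and combine into a single rational function.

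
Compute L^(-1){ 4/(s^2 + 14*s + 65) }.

exp(-7*t)*sin(4*t)

Rewrite the denominator: s^2 + 14*s + 65 = (s + 7)^2 + 16.
The form in (s + 7) signals a first-shifting-theorem factor e^(-7t).
Since L{sin(4t)} = 4/(s^2 + 16), the inverse is e^(-7*t)*sin(4*t).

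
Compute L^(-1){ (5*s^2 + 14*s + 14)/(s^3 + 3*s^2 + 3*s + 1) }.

5*t^2*exp(-t)/2 + 4*t*exp(-t) + 5*exp(-t)

Factor the denominator: s^3 + 3*s^2 + 3*s + 1 = (s + 1)^3.
Partial fraction decomposition gives [5/(s + 1)] + [4/(s + 1)^2] + [5/(s + 1)^3].
Invert each term: 5/(s + 1) ↔ 5e^(-t); 4/(s + 1)^2 ↔ 4t·e^(-t); 5/(s + 1)^3 ↔ (5/2)t^2·e^(-t).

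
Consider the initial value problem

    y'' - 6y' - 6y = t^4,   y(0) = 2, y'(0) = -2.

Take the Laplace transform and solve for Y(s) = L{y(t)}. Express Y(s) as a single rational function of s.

Apply the Laplace transform to the equation.
The derivative rules (L{y''} = s^2 Y - s·y(0) - y'(0) and L{y'} = sY - y(0), with y(0) = 2, y'(0) = -2) turn the left side into (s^2 - 6*s - 6)Y - (2*s - 14).
The right side is L{t^4} = 24/s^5.
So (s^2 - 6*s - 6)Y = 24/s^5 + (2*s - 14).
Isolate Y and clear denominators.

Y(s) = (2*s^6 - 14*s^5 + 24)/(s^7 - 6*s^6 - 6*s^5)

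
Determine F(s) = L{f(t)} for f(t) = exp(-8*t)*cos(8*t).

L{cos(8t)} = s/(s^2 + 64).
By the first shifting theorem, multiplying by e^(-8t) replaces s with s + 8.

F(s) = (s + 8)/((s + 8)^2 + 64)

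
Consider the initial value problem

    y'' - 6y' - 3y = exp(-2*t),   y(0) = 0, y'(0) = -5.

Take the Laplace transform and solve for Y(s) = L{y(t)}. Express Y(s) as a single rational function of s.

Take the Laplace transform of both sides.
Using L{y''} = s^2 Y - s·y(0) - y'(0) and L{y'} = sY - y(0), with y(0) = 0, y'(0) = -5, the left side becomes (s^2 - 6*s - 3)Y - (-5).
The right side is L{exp(-2*t)} = 1/(s + 2).
So (s^2 - 6*s - 3)Y = 1/(s + 2) + (-5).
Divide through and combine into a single rational function.

Y(s) = (-5*s - 9)/(s^3 - 4*s^2 - 15*s - 6)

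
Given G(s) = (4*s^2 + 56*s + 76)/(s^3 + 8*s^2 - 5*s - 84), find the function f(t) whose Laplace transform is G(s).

Factor the denominator: s^3 + 8*s^2 - 5*s - 84 = (s - 3)*(s + 4)*(s + 7).
Partial fraction decomposition gives [4/(s + 4)] + [-4/(s + 7)] + [4/(s - 3)].
Invert each term: 4/(s + 4) ↔ 4e^(-4t); -4/(s + 7) ↔ -4e^(-7t); 4/(s - 3) ↔ 4e^(3t).

f(t) = 4*exp(3*t) + 4*exp(-4*t) - 4*exp(-7*t)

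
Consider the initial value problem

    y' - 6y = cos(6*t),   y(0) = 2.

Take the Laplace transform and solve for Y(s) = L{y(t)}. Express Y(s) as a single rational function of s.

Laplace-transform each side.
The derivative rules (L{y'} = sY - y(0) = sY - 2) turn the left side into (s - 6)Y - (2).
The right side is L{cos(6*t)} = s/(s^2 + 36).
So (s - 6)Y = s/(s^2 + 36) + (2).
Isolate Y and clear denominators.

Y(s) = (2*s^2 + s + 72)/(s^3 - 6*s^2 + 36*s - 216)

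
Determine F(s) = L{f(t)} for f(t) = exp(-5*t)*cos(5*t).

L{cos(5t)} = s/(s^2 + 25).
By the first shifting theorem, multiplying by e^(-5t) replaces s with s + 5.

F(s) = (s + 5)/((s + 5)^2 + 25)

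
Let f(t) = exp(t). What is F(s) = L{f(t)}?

F(s) = 1/(s - 1)

L{1} = 1/s.
By the first shifting theorem, multiplying by e^(t) replaces s with s - 1.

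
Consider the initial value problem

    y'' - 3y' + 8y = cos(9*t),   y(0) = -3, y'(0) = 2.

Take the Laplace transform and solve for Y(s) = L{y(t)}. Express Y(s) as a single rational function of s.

Y(s) = (-3*s^3 + 11*s^2 - 242*s + 891)/(s^4 - 3*s^3 + 89*s^2 - 243*s + 648)

Take the Laplace transform of both sides.
Using L{y''} = s^2 Y - s·y(0) - y'(0) and L{y'} = sY - y(0), with y(0) = -3, y'(0) = 2, the left side becomes (s^2 - 3*s + 8)Y - (-3*s + 11).
The right side is L{cos(9*t)} = s/(s^2 + 81).
So (s^2 - 3*s + 8)Y = s/(s^2 + 81) + (-3*s + 11).
Divide through and combine into a single rational function.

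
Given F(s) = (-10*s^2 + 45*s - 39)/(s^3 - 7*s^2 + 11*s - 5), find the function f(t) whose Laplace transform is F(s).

f(t) = t*exp(t) - 4*exp(5*t) - 6*exp(t)

Factor the denominator: s^3 - 7*s^2 + 11*s - 5 = (s - 5)*(s - 1)^2.
Partial fraction decomposition gives [-6/(s - 1)] + [(s - 1)^(-2)] + [-4/(s - 5)].
Invert each term: -6/(s - 1) ↔ -6e^(t); 1/(s - 1)^2 ↔ t·e^(t); -4/(s - 5) ↔ -4e^(5t).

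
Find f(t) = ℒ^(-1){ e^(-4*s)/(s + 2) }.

The factor e^(-4s) signals a time shift by c = 4 (second shifting theorem).
L{e^(-2t)} = 1/(s + 2), so L^-1{1/(s + 2)} = e^(-2*t).
Hence the inverse is u(t - 4) times that function evaluated at t - 4.

f(t) = Heaviside(t - 4)*(exp(-2*t + 8))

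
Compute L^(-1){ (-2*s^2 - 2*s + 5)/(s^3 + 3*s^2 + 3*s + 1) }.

5*t^2*exp(-t)/2 + 2*t*exp(-t) - 2*exp(-t)

Factor the denominator: s^3 + 3*s^2 + 3*s + 1 = (s + 1)^3.
Partial fraction decomposition gives [-2/(s + 1)] + [2/(s + 1)^2] + [5/(s + 1)^3].
Invert each term: -2/(s + 1) ↔ -2e^(-t); 2/(s + 1)^2 ↔ 2t·e^(-t); 5/(s + 1)^3 ↔ (5/2)t^2·e^(-t).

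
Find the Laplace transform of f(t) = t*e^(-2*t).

(s + 2)^(-2)

L{t} = 1!/s^2 = 1/s^2.
By the first shifting theorem, multiplying by e^(-2t) replaces s with s + 2.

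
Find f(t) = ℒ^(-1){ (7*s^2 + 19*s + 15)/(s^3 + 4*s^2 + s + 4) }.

f(t) = 3*sin(t) + 4*cos(t) + 3*exp(-4*t)

Factor the denominator: s^3 + 4*s^2 + s + 4 = (s + 4)*(s^2 + 1).
Partial fraction decomposition gives [3/(s + 4)] + [4*s/(s^2 + 1)] + [3/(s^2 + 1)].
Invert each term: 3/(s + 4) ↔ 3e^(-4t); 4·s/(s^2 + 1) ↔ 4cos(t); 3·1/(s^2 + 1) ↔ 3sin(t).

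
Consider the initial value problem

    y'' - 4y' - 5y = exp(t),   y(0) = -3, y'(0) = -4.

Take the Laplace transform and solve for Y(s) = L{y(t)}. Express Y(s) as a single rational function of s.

Y(s) = (-3*s^2 + 11*s - 7)/(s^3 - 5*s^2 - s + 5)

Take the Laplace transform of both sides.
With L{y''} = s^2 Y - s·y(0) - y'(0) and L{y'} = sY - y(0), with y(0) = -3, y'(0) = -4: the LHS transforms to (s^2 - 4*s - 5)Y - (-3*s + 8).
The right side is L{exp(t)} = 1/(s - 1).
So (s^2 - 4*s - 5)Y = 1/(s - 1) + (-3*s + 8).
Divide through and combine into a single rational function.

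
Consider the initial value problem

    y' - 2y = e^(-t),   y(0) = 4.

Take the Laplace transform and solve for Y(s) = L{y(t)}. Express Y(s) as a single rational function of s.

Y(s) = (4*s + 5)/(s^2 - s - 2)

Take the Laplace transform of both sides.
Using L{y'} = sY - y(0) = sY - 4, the left side becomes (s - 2)Y - (4).
The right side is L{e^(-t)} = 1/(s + 1).
So (s - 2)Y = 1/(s + 1) + (4).
Solve for Y(s) and write it as one ratio of polynomials.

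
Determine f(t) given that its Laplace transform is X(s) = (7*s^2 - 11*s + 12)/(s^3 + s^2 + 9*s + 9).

Factor the denominator: s^3 + s^2 + 9*s + 9 = (s + 1)*(s^2 + 9).
Partial fraction decomposition gives [3/(s + 1)] + [4*s/(s^2 + 9)] + [-15/(s^2 + 9)].
Invert each term: 3/(s + 1) ↔ 3e^(-t); 4·s/(s^2 + 9) ↔ 4cos(3t); -5·3/(s^2 + 9) ↔ -5sin(3t).

f(t) = -5*sin(3*t) + 4*cos(3*t) + 3*exp(-t)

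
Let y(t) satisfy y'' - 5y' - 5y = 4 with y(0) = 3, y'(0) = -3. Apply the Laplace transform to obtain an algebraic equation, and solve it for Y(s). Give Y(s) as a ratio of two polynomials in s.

Take the Laplace transform of both sides.
The derivative rules (L{y''} = s^2 Y - s·y(0) - y'(0) and L{y'} = sY - y(0), with y(0) = 3, y'(0) = -3) turn the left side into (s^2 - 5*s - 5)Y - (3*s - 18).
The right side is L{4} = 4/s.
So (s^2 - 5*s - 5)Y = 4/s + (3*s - 18).
Divide through and combine into a single rational function.

Y(s) = (3*s^2 - 18*s + 4)/(s^3 - 5*s^2 - 5*s)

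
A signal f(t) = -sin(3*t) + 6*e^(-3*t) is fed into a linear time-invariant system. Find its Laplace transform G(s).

Apply the Laplace transform termwise.
(-1)·[L{sin(3t)} = 3/(s^2 + 9)]; (6)·[L{e^(-3t)} = 1/(s + 3)].

G(s) = -3/(s^2 + 9) + 6/(s + 3)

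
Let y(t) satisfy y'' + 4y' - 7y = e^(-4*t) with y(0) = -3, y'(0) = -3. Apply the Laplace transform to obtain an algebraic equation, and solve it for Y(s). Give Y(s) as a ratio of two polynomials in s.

Y(s) = (-3*s^2 - 27*s - 59)/(s^3 + 8*s^2 + 9*s - 28)

Laplace-transform each side.
The derivative rules (L{y''} = s^2 Y - s·y(0) - y'(0) and L{y'} = sY - y(0), with y(0) = -3, y'(0) = -3) turn the left side into (s^2 + 4*s - 7)Y - (-3*s - 15).
The right side is L{e^(-4*t)} = 1/(s + 4).
So (s^2 + 4*s - 7)Y = 1/(s + 4) + (-3*s - 15).
Isolate Y and clear denominators.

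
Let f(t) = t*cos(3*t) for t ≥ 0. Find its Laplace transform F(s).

L{cos(3t)} = s/(s^2 + 9).
Then apply L{t·g(t)} = -d/ds[G(s)] with G(s) = s/(s^2 + 9):
differentiating 1 time and applying the sign gives (s - 3)*(s + 3)/(s^2 + 9)^2.

F(s) = (s - 3)*(s + 3)/(s^2 + 9)^2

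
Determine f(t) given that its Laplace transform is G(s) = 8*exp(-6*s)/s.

The factor e^(-6s) signals a time shift by c = 6 (second shifting theorem).
L{8} = 8/s, so L^-1{8/s} = 8.
Hence the inverse is u(t - 6) times that function evaluated at t - 6.

f(t) = Heaviside(t - 6)*(8)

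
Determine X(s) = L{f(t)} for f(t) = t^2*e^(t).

X(s) = 2/(s - 1)^3

L{e^(t)} = 1/(s - 1).
Then apply L{t^2·g(t)} = (-1)^2 d^2/ds^2[G(s)] with G(s) = 1/(s - 1):
differentiating 2 times and applying the sign gives 2/(s - 1)^3.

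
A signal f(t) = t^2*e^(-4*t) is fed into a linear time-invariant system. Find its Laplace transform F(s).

F(s) = 2/(s + 4)^3

L{e^(-4t)} = 1/(s + 4).
Then apply L{t^2·g(t)} = (-1)^2 d^2/ds^2[G(s)] with G(s) = 1/(s + 4):
differentiating 2 times and applying the sign gives 2/(s + 4)^3.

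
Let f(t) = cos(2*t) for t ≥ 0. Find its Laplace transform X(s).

L{cos(2t)} = s/(s^2 + 4).

X(s) = s/(s^2 + 4)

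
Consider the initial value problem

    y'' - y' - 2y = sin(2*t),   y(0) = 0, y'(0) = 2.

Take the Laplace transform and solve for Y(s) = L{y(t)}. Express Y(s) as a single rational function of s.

Take the Laplace transform of both sides.
Using L{y''} = s^2 Y - s·y(0) - y'(0) and L{y'} = sY - y(0), with y(0) = 0, y'(0) = 2, the left side becomes (s^2 - s - 2)Y - (2).
The right side is L{sin(2*t)} = 2/(s^2 + 4).
So (s^2 - s - 2)Y = 2/(s^2 + 4) + (2).
Divide through and combine into a single rational function.

Y(s) = (2*s^2 + 10)/(s^4 - s^3 + 2*s^2 - 4*s - 8)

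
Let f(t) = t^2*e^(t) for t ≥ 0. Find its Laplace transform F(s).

F(s) = 2/(s - 1)^3

L{e^(t)} = 1/(s - 1).
Then apply L{t^2·g(t)} = (-1)^2 d^2/ds^2[G(s)] with G(s) = 1/(s - 1):
differentiating 2 times and applying the sign gives 2/(s - 1)^3.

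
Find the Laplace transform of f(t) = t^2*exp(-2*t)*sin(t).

L{sin(t)} = 1/(s^2 + 1).
Multiplying by e^(-2t) shifts s → s + 2, so L{exp(-2*t)*sin(t)} = 1/((s + 2)^2 + 1).
Then apply L{t^2·g(t)} = (-1)^2 d^2/ds^2[G(s)] with G(s) = 1/((s + 2)^2 + 1):
differentiating 2 times and applying the sign gives 2*(3*s^2 + 12*s + 11)/(s^2 + 4*s + 5)^3.

2*(3*s^2 + 12*s + 11)/(s^2 + 4*s + 5)^3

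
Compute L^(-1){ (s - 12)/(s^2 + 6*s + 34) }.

Complete the square in the denominator: s^2 + 6*s + 34 = (s + 3)^2 + 5^2.
Split the numerator to match: s - 12 = 1·(s + 3) - 3·5.
Invert each term: 1·(s + 3)/((s + 3)^2 + 25) ↔ e^(-3t)cos(5t); -3·5/((s + 3)^2 + 25) ↔ -3e^(-3t)sin(5t).

-3*exp(-3*t)*sin(5*t) + exp(-3*t)*cos(5*t)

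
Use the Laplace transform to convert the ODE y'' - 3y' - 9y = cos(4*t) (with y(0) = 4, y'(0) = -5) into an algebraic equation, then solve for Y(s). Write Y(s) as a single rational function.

Take the Laplace transform of both sides.
Using L{y''} = s^2 Y - s·y(0) - y'(0) and L{y'} = sY - y(0), with y(0) = 4, y'(0) = -5, the left side becomes (s^2 - 3*s - 9)Y - (4*s - 17).
The right side is L{cos(4*t)} = s/(s^2 + 16).
So (s^2 - 3*s - 9)Y = s/(s^2 + 16) + (4*s - 17).
Solve for Y(s) and write it as one ratio of polynomials.

Y(s) = (4*s^3 - 17*s^2 + 65*s - 272)/(s^4 - 3*s^3 + 7*s^2 - 48*s - 144)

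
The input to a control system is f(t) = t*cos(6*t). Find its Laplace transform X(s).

X(s) = (s - 6)*(s + 6)/(s^2 + 36)^2

L{cos(6t)} = s/(s^2 + 36).
Then apply L{t·g(t)} = -d/ds[G(s)] with G(s) = s/(s^2 + 36):
differentiating 1 time and applying the sign gives (s - 6)*(s + 6)/(s^2 + 36)^2.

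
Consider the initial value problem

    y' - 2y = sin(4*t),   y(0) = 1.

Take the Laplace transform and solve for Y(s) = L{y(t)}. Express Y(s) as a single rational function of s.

Y(s) = (s^2 + 20)/(s^3 - 2*s^2 + 16*s - 32)

Laplace-transform each side.
With L{y'} = sY - y(0) = sY - 1: the LHS transforms to (s - 2)Y - (1).
The right side is L{sin(4*t)} = 4/(s^2 + 16).
So (s - 2)Y = 4/(s^2 + 16) + (1).
Isolate Y and clear denominators.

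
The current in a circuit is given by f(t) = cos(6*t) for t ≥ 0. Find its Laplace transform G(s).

G(s) = s/(s^2 + 36)

L{cos(6t)} = s/(s^2 + 36).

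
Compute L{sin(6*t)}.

6/(s^2 + 36)

L{sin(6t)} = 6/(s^2 + 36).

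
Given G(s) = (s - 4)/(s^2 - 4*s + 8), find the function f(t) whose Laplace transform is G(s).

Complete the square in the denominator: s^2 - 4*s + 8 = (s - 2)^2 + 2^2.
Split the numerator to match: s - 4 = 1·(s - 2) - 1·2.
Invert each term: 1·(s - 2)/((s - 2)^2 + 4) ↔ e^(2t)cos(2t); -1·2/((s - 2)^2 + 4) ↔ -e^(2t)sin(2t).

f(t) = -exp(2*t)*sin(2*t) + exp(2*t)*cos(2*t)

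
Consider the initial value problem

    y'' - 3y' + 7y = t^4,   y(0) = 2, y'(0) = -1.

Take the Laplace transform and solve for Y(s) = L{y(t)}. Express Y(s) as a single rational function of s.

Transform both sides with L{·}.
With L{y''} = s^2 Y - s·y(0) - y'(0) and L{y'} = sY - y(0), with y(0) = 2, y'(0) = -1: the LHS transforms to (s^2 - 3*s + 7)Y - (2*s - 7).
The right side is L{t^4} = 24/s^5.
So (s^2 - 3*s + 7)Y = 24/s^5 + (2*s - 7).
Solve for Y(s) and write it as one ratio of polynomials.

Y(s) = (2*s^6 - 7*s^5 + 24)/(s^7 - 3*s^6 + 7*s^5)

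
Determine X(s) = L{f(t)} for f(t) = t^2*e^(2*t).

L{e^(2t)} = 1/(s - 2).
Then apply L{t^2·g(t)} = (-1)^2 d^2/ds^2[G(s)] with G(s) = 1/(s - 2):
differentiating 2 times and applying the sign gives 2/(s - 2)^3.

X(s) = 2/(s - 2)^3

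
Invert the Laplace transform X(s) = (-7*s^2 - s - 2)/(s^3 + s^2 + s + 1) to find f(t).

Factor the denominator: s^3 + s^2 + s + 1 = (s + 1)*(s^2 + 1).
Partial fraction decomposition gives [-4/(s + 1)] + [-3*s/(s^2 + 1)] + [2/(s^2 + 1)].
Invert each term: -4/(s + 1) ↔ -4e^(-t); -3·s/(s^2 + 1) ↔ -3cos(t); 2·1/(s^2 + 1) ↔ 2sin(t).

f(t) = 2*sin(t) - 3*cos(t) - 4*exp(-t)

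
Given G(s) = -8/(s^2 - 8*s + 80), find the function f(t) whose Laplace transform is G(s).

Rewrite the denominator: s^2 - 8*s + 80 = (s - 4)^2 + 64.
The form in (s - 4) signals a first-shifting-theorem factor e^(4t).
Since L{sin(8t)} = 8/(s^2 + 64), the inverse is exp(4*t)*sin(8*t), scaled by -1.

f(t) = -exp(4*t)*sin(8*t)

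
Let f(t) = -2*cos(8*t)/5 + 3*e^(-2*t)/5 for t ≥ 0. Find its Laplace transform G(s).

G(s) = -2*s/(5*(s^2 + 64)) + 3/(5*(s + 2))

The transform is linear, so treat each term independently.
(-2/5)·[L{cos(8t)} = s/(s^2 + 64)]; (3/5)·[L{e^(-2t)} = 1/(s + 2)].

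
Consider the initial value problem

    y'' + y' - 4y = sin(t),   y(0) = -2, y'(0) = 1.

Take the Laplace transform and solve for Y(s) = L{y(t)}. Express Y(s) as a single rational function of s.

Take the Laplace transform of both sides.
With L{y''} = s^2 Y - s·y(0) - y'(0) and L{y'} = sY - y(0), with y(0) = -2, y'(0) = 1: the LHS transforms to (s^2 + s - 4)Y - (-2*s - 1).
The right side is L{sin(t)} = 1/(s^2 + 1).
So (s^2 + s - 4)Y = 1/(s^2 + 1) + (-2*s - 1).
Divide through and combine into a single rational function.

Y(s) = (-2*s^3 - s^2 - 2*s)/(s^4 + s^3 - 3*s^2 + s - 4)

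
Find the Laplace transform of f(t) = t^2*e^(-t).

L{e^(-t)} = 1/(s + 1).
Then apply L{t^2·g(t)} = (-1)^2 d^2/ds^2[H(s)] with H(s) = 1/(s + 1):
differentiating 2 times and applying the sign gives 2/(s + 1)^3.

2/(s + 1)^3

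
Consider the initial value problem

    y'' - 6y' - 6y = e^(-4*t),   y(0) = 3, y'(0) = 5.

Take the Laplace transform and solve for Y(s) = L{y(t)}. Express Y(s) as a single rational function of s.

Transform both sides with L{·}.
With L{y''} = s^2 Y - s·y(0) - y'(0) and L{y'} = sY - y(0), with y(0) = 3, y'(0) = 5: the LHS transforms to (s^2 - 6*s - 6)Y - (3*s - 13).
The right side is L{e^(-4*t)} = 1/(s + 4).
So (s^2 - 6*s - 6)Y = 1/(s + 4) + (3*s - 13).
Isolate Y and clear denominators.

Y(s) = (3*s^2 - s - 51)/(s^3 - 2*s^2 - 30*s - 24)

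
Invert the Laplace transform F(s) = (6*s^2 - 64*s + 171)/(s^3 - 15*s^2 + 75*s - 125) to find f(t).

f(t) = t^2*exp(5*t)/2 - 4*t*exp(5*t) + 6*exp(5*t)

Factor the denominator: s^3 - 15*s^2 + 75*s - 125 = (s - 5)^3.
Partial fraction decomposition gives [6/(s - 5)] + [-4/(s - 5)^2] + [(s - 5)^(-3)].
Invert each term: 6/(s - 5) ↔ 6e^(5t); -4/(s - 5)^2 ↔ -4t·e^(5t); 1/(s - 5)^3 ↔ (1/2)t^2·e^(5t).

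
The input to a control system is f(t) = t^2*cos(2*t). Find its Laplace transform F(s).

F(s) = 2*s*(s^2 - 12)/(s^2 + 4)^3

L{cos(2t)} = s/(s^2 + 4).
Then apply L{t^2·g(t)} = (-1)^2 d^2/ds^2[G(s)] with G(s) = s/(s^2 + 4):
differentiating 2 times and applying the sign gives 2*s*(s^2 - 12)/(s^2 + 4)^3.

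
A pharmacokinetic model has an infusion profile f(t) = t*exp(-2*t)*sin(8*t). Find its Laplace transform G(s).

L{sin(8t)} = 8/(s^2 + 64).
Multiplying by e^(-2t) shifts s → s + 2, so L{exp(-2*t)*sin(8*t)} = 8/((s + 2)^2 + 64).
Then apply L{t·g(t)} = -d/ds[H(s)] with H(s) = 8/((s + 2)^2 + 64):
differentiating 1 time and applying the sign gives 16*(s + 2)/(s^2 + 4*s + 68)^2.

G(s) = 16*(s + 2)/(s^2 + 4*s + 68)^2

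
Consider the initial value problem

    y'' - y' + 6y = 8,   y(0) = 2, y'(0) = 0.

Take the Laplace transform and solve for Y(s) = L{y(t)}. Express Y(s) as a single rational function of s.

Transform both sides with L{·}.
Using L{y''} = s^2 Y - s·y(0) - y'(0) and L{y'} = sY - y(0), with y(0) = 2, y'(0) = 0, the left side becomes (s^2 - s + 6)Y - (2*s - 2).
The right side is L{8} = 8/s.
So (s^2 - s + 6)Y = 8/s + (2*s - 2).
Solve for Y(s) and write it as one ratio of polynomials.

Y(s) = (2*s^2 - 2*s + 8)/(s^3 - s^2 + 6*s)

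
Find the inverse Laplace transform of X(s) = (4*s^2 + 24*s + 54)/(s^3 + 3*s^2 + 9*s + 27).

5*sin(3*t) + 3*cos(3*t) + exp(-3*t)

Factor the denominator: s^3 + 3*s^2 + 9*s + 27 = (s + 3)*(s^2 + 9).
Partial fraction decomposition gives [1/(s + 3)] + [3*s/(s^2 + 9)] + [15/(s^2 + 9)].
Invert each term: 1/(s + 3) ↔ e^(-3t); 3·s/(s^2 + 9) ↔ 3cos(3t); 5·3/(s^2 + 9) ↔ 5sin(3t).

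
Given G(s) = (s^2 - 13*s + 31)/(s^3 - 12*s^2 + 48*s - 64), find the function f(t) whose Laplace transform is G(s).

f(t) = -5*t^2*exp(4*t)/2 - 5*t*exp(4*t) + exp(4*t)

Factor the denominator: s^3 - 12*s^2 + 48*s - 64 = (s - 4)^3.
Partial fraction decomposition gives [1/(s - 4)] + [-5/(s - 4)^2] + [-5/(s - 4)^3].
Invert each term: 1/(s - 4) ↔ e^(4t); -5/(s - 4)^2 ↔ -5t·e^(4t); -5/(s - 4)^3 ↔ (-5/2)t^2·e^(4t).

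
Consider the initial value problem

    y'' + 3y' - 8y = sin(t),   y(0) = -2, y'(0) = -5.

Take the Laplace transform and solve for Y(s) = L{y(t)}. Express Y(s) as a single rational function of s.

Take the Laplace transform of both sides.
The derivative rules (L{y''} = s^2 Y - s·y(0) - y'(0) and L{y'} = sY - y(0), with y(0) = -2, y'(0) = -5) turn the left side into (s^2 + 3*s - 8)Y - (-2*s - 11).
The right side is L{sin(t)} = 1/(s^2 + 1).
So (s^2 + 3*s - 8)Y = 1/(s^2 + 1) + (-2*s - 11).
Divide through and combine into a single rational function.

Y(s) = (-2*s^3 - 11*s^2 - 2*s - 10)/(s^4 + 3*s^3 - 7*s^2 + 3*s - 8)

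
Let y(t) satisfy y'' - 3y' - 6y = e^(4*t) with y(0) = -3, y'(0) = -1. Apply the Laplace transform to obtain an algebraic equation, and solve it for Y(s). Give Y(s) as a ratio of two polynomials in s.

Take the Laplace transform of both sides.
The derivative rules (L{y''} = s^2 Y - s·y(0) - y'(0) and L{y'} = sY - y(0), with y(0) = -3, y'(0) = -1) turn the left side into (s^2 - 3*s - 6)Y - (-3*s + 8).
The right side is L{e^(4*t)} = 1/(s - 4).
So (s^2 - 3*s - 6)Y = 1/(s - 4) + (-3*s + 8).
Divide through and combine into a single rational function.

Y(s) = (-3*s^2 + 20*s - 31)/(s^3 - 7*s^2 + 6*s + 24)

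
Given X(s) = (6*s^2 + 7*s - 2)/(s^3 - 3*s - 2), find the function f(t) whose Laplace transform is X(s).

Factor the denominator: s^3 - 3*s - 2 = (s - 2)*(s + 1)^2.
Partial fraction decomposition gives [2/(s + 1)] + [(s + 1)^(-2)] + [4/(s - 2)].
Invert each term: 2/(s + 1) ↔ 2e^(-t); 1/(s + 1)^2 ↔ t·e^(-t); 4/(s - 2) ↔ 4e^(2t).

f(t) = t*exp(-t) + 4*exp(2*t) + 2*exp(-t)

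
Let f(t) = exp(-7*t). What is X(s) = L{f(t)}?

L{e^(-7t)} = 1/(s + 7).

X(s) = 1/(s + 7)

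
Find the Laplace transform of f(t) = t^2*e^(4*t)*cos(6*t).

2*(s - 4)*(s^2 - 8*s - 92)/(s^2 - 8*s + 52)^3

L{cos(6t)} = s/(s^2 + 36).
Multiplying by e^(4t) shifts s → s - 4, so L{e^(4*t)*cos(6*t)} = (s - 4)/((s - 4)^2 + 36).
Then apply L{t^2·g(t)} = (-1)^2 d^2/ds^2[G(s)] with G(s) = (s - 4)/((s - 4)^2 + 36):
differentiating 2 times and applying the sign gives 2*(s - 4)*(s^2 - 8*s - 92)/(s^2 - 8*s + 52)^3.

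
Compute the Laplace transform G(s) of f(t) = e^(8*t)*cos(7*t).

L{cos(7t)} = s/(s^2 + 49).
By the first shifting theorem, multiplying by e^(8t) replaces s with s - 8.

G(s) = (s - 8)/((s - 8)^2 + 49)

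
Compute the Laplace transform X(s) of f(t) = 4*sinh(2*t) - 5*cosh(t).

Apply the Laplace transform termwise.
(4)·[L{sinh(2t)} = 2/(s^2 - 4)]; (-5)·[L{cosh(t)} = s/(s^2 - 1)].

X(s) = -5*s/(s^2 - 1) + 8/(s^2 - 4)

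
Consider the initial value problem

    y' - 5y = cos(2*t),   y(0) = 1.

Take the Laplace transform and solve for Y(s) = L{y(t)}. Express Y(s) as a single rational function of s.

Y(s) = (s^2 + s + 4)/(s^3 - 5*s^2 + 4*s - 20)

Apply the Laplace transform to the equation.
Using L{y'} = sY - y(0) = sY - 1, the left side becomes (s - 5)Y - (1).
The right side is L{cos(2*t)} = s/(s^2 + 4).
So (s - 5)Y = s/(s^2 + 4) + (1).
Solve for Y(s) and write it as one ratio of polynomials.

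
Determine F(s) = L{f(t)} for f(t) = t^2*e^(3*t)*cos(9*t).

L{cos(9t)} = s/(s^2 + 81).
Multiplying by e^(3t) shifts s → s - 3, so L{e^(3*t)*cos(9*t)} = (s - 3)/((s - 3)^2 + 81).
Then apply L{t^2·g(t)} = (-1)^2 d^2/ds^2[G(s)] with G(s) = (s - 3)/((s - 3)^2 + 81):
differentiating 2 times and applying the sign gives 2*(s - 3)*(s^2 - 6*s - 234)/(s^2 - 6*s + 90)^3.

F(s) = 2*(s - 3)*(s^2 - 6*s - 234)/(s^2 - 6*s + 90)^3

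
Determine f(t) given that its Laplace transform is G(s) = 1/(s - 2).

Since L{e^(2t)} = 1/(s - 2), the inverse is e^(2*t).

f(t) = exp(2*t)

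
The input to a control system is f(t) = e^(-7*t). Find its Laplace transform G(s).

L{e^(-7t)} = 1/(s + 7).

G(s) = 1/(s + 7)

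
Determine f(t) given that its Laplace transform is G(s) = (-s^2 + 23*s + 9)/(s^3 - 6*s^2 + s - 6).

Factor the denominator: s^3 - 6*s^2 + s - 6 = (s - 6)*(s^2 + 1).
Partial fraction decomposition gives [3/(s - 6)] + [-4*s/(s^2 + 1)] + [-1/(s^2 + 1)].
Invert each term: 3/(s - 6) ↔ 3e^(6t); -4·s/(s^2 + 1) ↔ -4cos(t); -1·1/(s^2 + 1) ↔ -sin(t).

f(t) = 3*exp(6*t) - sin(t) - 4*cos(t)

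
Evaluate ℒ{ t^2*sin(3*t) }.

18*(s^2 - 3)/(s^2 + 9)^3

L{sin(3t)} = 3/(s^2 + 9).
Then apply L{t^2·g(t)} = (-1)^2 d^2/ds^2[H(s)] with H(s) = 3/(s^2 + 9):
differentiating 2 times and applying the sign gives 18*(s^2 - 3)/(s^2 + 9)^3.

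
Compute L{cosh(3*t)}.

s/(s^2 - 9)

L{cosh(3t)} = s/(s^2 - 9).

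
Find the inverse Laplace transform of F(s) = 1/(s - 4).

Since L{e^(4t)} = 1/(s - 4), the inverse is exp(4*t).

exp(4*t)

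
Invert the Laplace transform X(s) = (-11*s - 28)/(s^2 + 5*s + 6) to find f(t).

Factor the denominator: s^2 + 5*s + 6 = (s + 2)*(s + 3).
Partial fraction decomposition gives [-6/(s + 2)] + [-5/(s + 3)].
Invert each term: -6/(s + 2) ↔ -6e^(-2t); -5/(s + 3) ↔ -5e^(-3t).

f(t) = -6*exp(-2*t) - 5*exp(-3*t)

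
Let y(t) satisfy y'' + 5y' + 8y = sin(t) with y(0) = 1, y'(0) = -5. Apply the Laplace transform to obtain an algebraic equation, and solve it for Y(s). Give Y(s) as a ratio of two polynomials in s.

Take the Laplace transform of both sides.
With L{y''} = s^2 Y - s·y(0) - y'(0) and L{y'} = sY - y(0), with y(0) = 1, y'(0) = -5: the LHS transforms to (s^2 + 5*s + 8)Y - (s).
The right side is L{sin(t)} = 1/(s^2 + 1).
So (s^2 + 5*s + 8)Y = 1/(s^2 + 1) + (s).
Solve for Y(s) and write it as one ratio of polynomials.

Y(s) = (s^3 + s + 1)/(s^4 + 5*s^3 + 9*s^2 + 5*s + 8)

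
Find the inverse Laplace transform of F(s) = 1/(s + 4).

Since L{e^(-4t)} = 1/(s + 4), the inverse is e^(-4*t).

exp(-4*t)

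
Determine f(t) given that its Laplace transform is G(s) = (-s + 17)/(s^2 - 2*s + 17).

Complete the square in the denominator: s^2 - 2*s + 17 = (s - 1)^2 + 4^2.
Split the numerator to match: -s + 17 = -1·(s - 1) + 4·4.
Invert each term: -1·(s - 1)/((s - 1)^2 + 16) ↔ -e^(t)cos(4t); 4·4/((s - 1)^2 + 16) ↔ 4e^(t)sin(4t).

f(t) = 4*exp(t)*sin(4*t) - exp(t)*cos(4*t)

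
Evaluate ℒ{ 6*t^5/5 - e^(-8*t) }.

The transform is linear, so treat each term independently.
(6/5)·[L{t^5} = 5!/s^6 = 120/s^6]; (-1)·[L{e^(-8t)} = 1/(s + 8)].

-1/(s + 8) + 144/s^6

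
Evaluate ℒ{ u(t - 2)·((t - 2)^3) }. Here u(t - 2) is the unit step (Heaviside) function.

6*exp(-2*s)/s^4

By the second shifting theorem, L{u(t - c)·g(t - c)} = e^(-cs)·H(s) with c = 2 and H(s) = L{g(t)}.
L{t^3} = 3!/s^4 = 6/s^4.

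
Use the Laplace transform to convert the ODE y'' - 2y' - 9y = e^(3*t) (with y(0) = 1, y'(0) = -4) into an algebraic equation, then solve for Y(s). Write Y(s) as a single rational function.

Apply the Laplace transform to the equation.
The derivative rules (L{y''} = s^2 Y - s·y(0) - y'(0) and L{y'} = sY - y(0), with y(0) = 1, y'(0) = -4) turn the left side into (s^2 - 2*s - 9)Y - (s - 6).
The right side is L{e^(3*t)} = 1/(s - 3).
So (s^2 - 2*s - 9)Y = 1/(s - 3) + (s - 6).
Divide through and combine into a single rational function.

Y(s) = (s^2 - 9*s + 19)/(s^3 - 5*s^2 - 3*s + 27)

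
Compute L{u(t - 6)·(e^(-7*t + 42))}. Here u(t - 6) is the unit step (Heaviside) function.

exp(-6*s)/(s + 7)

By the second shifting theorem, L{u(t - c)·g(t - c)} = e^(-cs)·G(s) with c = 6 and G(s) = L{g(t)}.
L{e^(-7t)} = 1/(s + 7).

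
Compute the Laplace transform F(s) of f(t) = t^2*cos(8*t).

L{cos(8t)} = s/(s^2 + 64).
Then apply L{t^2·g(t)} = (-1)^2 d^2/ds^2[G(s)] with G(s) = s/(s^2 + 64):
differentiating 2 times and applying the sign gives 2*s*(s^2 - 192)/(s^2 + 64)^3.

F(s) = 2*s*(s^2 - 192)/(s^2 + 64)^3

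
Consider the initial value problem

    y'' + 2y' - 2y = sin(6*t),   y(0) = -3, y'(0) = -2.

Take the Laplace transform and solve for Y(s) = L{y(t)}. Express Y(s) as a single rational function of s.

Y(s) = (-3*s^3 - 8*s^2 - 108*s - 282)/(s^4 + 2*s^3 + 34*s^2 + 72*s - 72)

Apply the Laplace transform to the equation.
With L{y''} = s^2 Y - s·y(0) - y'(0) and L{y'} = sY - y(0), with y(0) = -3, y'(0) = -2: the LHS transforms to (s^2 + 2*s - 2)Y - (-3*s - 8).
The right side is L{sin(6*t)} = 6/(s^2 + 36).
So (s^2 + 2*s - 2)Y = 6/(s^2 + 36) + (-3*s - 8).
Isolate Y and clear denominators.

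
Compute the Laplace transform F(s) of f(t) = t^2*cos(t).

F(s) = 2*s*(s^2 - 3)/(s^2 + 1)^3

L{cos(t)} = s/(s^2 + 1).
Then apply L{t^2·g(t)} = (-1)^2 d^2/ds^2[G(s)] with G(s) = s/(s^2 + 1):
differentiating 2 times and applying the sign gives 2*s*(s^2 - 3)/(s^2 + 1)^3.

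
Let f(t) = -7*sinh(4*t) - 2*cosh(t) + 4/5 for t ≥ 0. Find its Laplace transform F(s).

F(s) = -2*s/(s^2 - 1) - 28/(s^2 - 16) + 4/(5*s)

Apply the Laplace transform termwise.
(-2)·[L{cosh(t)} = s/(s^2 - 1)]; L{4/5} = (4/5)/s; (-7)·[L{sinh(4t)} = 4/(s^2 - 16)].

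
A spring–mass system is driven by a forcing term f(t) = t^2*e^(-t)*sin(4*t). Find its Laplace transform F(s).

L{sin(4t)} = 4/(s^2 + 16).
Multiplying by e^(-t) shifts s → s + 1, so L{e^(-t)*sin(4*t)} = 4/((s + 1)^2 + 16).
Then apply L{t^2·g(t)} = (-1)^2 d^2/ds^2[G(s)] with G(s) = 4/((s + 1)^2 + 16):
differentiating 2 times and applying the sign gives 8*(3*s^2 + 6*s - 13)/(s^2 + 2*s + 17)^3.

F(s) = 8*(3*s^2 + 6*s - 13)/(s^2 + 2*s + 17)^3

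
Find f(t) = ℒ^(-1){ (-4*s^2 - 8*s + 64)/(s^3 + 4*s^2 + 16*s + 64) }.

f(t) = 3*sin(4*t) - 5*cos(4*t) + exp(-4*t)

Factor the denominator: s^3 + 4*s^2 + 16*s + 64 = (s + 4)*(s^2 + 16).
Partial fraction decomposition gives [1/(s + 4)] + [-5*s/(s^2 + 16)] + [12/(s^2 + 16)].
Invert each term: 1/(s + 4) ↔ e^(-4t); -5·s/(s^2 + 16) ↔ -5cos(4t); 3·4/(s^2 + 16) ↔ 3sin(4t).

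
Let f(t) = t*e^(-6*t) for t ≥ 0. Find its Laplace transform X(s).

X(s) = (s + 6)^(-2)

L{t} = 1!/s^2 = 1/s^2.
By the first shifting theorem, multiplying by e^(-6t) replaces s with s + 6.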